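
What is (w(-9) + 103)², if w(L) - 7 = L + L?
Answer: 8464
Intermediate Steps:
w(L) = 7 + 2*L (w(L) = 7 + (L + L) = 7 + 2*L)
(w(-9) + 103)² = ((7 + 2*(-9)) + 103)² = ((7 - 18) + 103)² = (-11 + 103)² = 92² = 8464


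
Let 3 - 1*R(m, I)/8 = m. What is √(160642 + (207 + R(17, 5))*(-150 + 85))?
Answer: 9*√1907 ≈ 393.02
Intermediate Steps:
R(m, I) = 24 - 8*m
√(160642 + (207 + R(17, 5))*(-150 + 85)) = √(160642 + (207 + (24 - 8*17))*(-150 + 85)) = √(160642 + (207 + (24 - 136))*(-65)) = √(160642 + (207 - 112)*(-65)) = √(160642 + 95*(-65)) = √(160642 - 6175) = √154467 = 9*√1907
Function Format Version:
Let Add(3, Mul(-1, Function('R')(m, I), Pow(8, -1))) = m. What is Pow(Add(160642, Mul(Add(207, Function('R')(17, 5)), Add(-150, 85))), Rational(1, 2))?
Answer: Mul(9, Pow(1907, Rational(1, 2))) ≈ 393.02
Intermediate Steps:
Function('R')(m, I) = Add(24, Mul(-8, m))
Pow(Add(160642, Mul(Add(207, Function('R')(17, 5)), Add(-150, 85))), Rational(1, 2)) = Pow(Add(160642, Mul(Add(207, Add(24, Mul(-8, 17))), Add(-150, 85))), Rational(1, 2)) = Pow(Add(160642, Mul(Add(207, Add(24, -136)), -65)), Rational(1, 2)) = Pow(Add(160642, Mul(Add(207, -112), -65)), Rational(1, 2)) = Pow(Add(160642, Mul(95, -65)), Rational(1, 2)) = Pow(Add(160642, -6175), Rational(1, 2)) = Pow(154467, Rational(1, 2)) = Mul(9, Pow(1907, Rational(1, 2)))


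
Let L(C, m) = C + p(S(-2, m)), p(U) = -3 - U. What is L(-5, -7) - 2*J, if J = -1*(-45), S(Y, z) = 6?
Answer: -104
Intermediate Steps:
L(C, m) = -9 + C (L(C, m) = C + (-3 - 1*6) = C + (-3 - 6) = C - 9 = -9 + C)
J = 45
L(-5, -7) - 2*J = (-9 - 5) - 2*45 = -14 - 90 = -104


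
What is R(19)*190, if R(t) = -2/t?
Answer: -20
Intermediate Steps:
R(19)*190 = -2/19*190 = -20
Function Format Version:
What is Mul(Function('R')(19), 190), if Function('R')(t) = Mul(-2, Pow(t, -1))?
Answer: -20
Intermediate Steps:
Mul(Function('R')(19), 190) = Mul(Mul(-2, Pow(19, -1)), 190) = Mul(Mul(-2, Rational(1, 19)), 190) = Mul(Rational(-2, 19), 190) = -20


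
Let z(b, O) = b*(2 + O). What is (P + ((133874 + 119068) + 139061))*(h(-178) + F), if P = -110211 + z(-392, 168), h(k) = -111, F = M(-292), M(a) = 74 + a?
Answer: -70785008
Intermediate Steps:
F = -218 (F = 74 - 292 = -218)
P = -176851 (P = -110211 - 392*(2 + 168) = -110211 - 392*170 = -110211 - 66640 = -176851)
(P + ((133874 + 119068) + 139061))*(h(-178) + F) = (-176851 + ((133874 + 119068) + 139061))*(-111 - 218) = (-176851 + (252942 + 139061))*(-329) = (-176851 + 392003)*(-329) = 215152*(-329) = -70785008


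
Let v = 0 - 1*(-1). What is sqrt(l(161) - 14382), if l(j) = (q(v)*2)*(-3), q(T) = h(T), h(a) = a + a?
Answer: I*sqrt(14394) ≈ 119.97*I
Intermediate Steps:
v = 1 (v = 0 + 1 = 1)
h(a) = 2*a
q(T) = 2*T
l(j) = -12 (l(j) = ((2*1)*2)*(-3) = (2*2)*(-3) = 4*(-3) = -12)
sqrt(l(161) - 14382) = sqrt(-12 - 14382) = sqrt(-14394) = I*sqrt(14394)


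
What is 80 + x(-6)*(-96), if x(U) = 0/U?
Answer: 80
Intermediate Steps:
x(U) = 0
80 + x(-6)*(-96) = 80 + 0*(-96) = 80 + 0 = 80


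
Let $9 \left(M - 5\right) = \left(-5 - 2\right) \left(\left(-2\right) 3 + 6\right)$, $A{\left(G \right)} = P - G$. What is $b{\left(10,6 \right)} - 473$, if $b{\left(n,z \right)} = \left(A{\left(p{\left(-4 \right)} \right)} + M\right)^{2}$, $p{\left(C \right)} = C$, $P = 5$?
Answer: $-277$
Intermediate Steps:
$A{\left(G \right)} = 5 - G$
$M = 5$ ($M = 5 + \frac{\left(-5 - 2\right) \left(\left(-2\right) 3 + 6\right)}{9} = 5 + \frac{\left(-7\right) \left(-6 + 6\right)}{9} = 5 + \frac{\left(-7\right) 0}{9} = 5 + \frac{1}{9} \cdot 0 = 5 + 0 = 5$)
$b{\left(n,z \right)} = 196$ ($b{\left(n,z \right)} = \left(\left(5 - -4\right) + 5\right)^{2} = \left(\left(5 + 4\right) + 5\right)^{2} = \left(9 + 5\right)^{2} = 14^{2} = 196$)
$b{\left(10,6 \right)} - 473 = 196 - 473 = -277$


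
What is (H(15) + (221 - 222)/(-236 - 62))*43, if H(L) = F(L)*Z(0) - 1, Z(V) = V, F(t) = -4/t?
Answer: -12771/298 ≈ -42.856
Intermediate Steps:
H(L) = -1 (H(L) = -4/L*0 - 1 = 0 - 1 = -1)
(H(15) + (221 - 222)/(-236 - 62))*43 = (-1 + (221 - 222)/(-236 - 62))*43 = (-1 - 1/(-298))*43 = (-1 - 1*(-1/298))*43 = (-1 + 1/298)*43 = -297/298*43 = -12771/298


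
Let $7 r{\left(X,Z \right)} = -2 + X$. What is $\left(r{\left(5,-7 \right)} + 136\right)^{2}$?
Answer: $\frac{912025}{49} \approx 18613.0$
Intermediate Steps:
$r{\left(X,Z \right)} = - \frac{2}{7} + \frac{X}{7}$ ($r{\left(X,Z \right)} = \frac{-2 + X}{7} = - \frac{2}{7} + \frac{X}{7}$)
$\left(r{\left(5,-7 \right)} + 136\right)^{2} = \left(\left(- \frac{2}{7} + \frac{1}{7} \cdot 5\right) + 136\right)^{2} = \left(\left(- \frac{2}{7} + \frac{5}{7}\right) + 136\right)^{2} = \left(\frac{3}{7} + 136\right)^{2} = \left(\frac{955}{7}\right)^{2} = \frac{912025}{49}$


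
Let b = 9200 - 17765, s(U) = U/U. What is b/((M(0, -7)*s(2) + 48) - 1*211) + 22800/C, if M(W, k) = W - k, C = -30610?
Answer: 8620595/159172 ≈ 54.159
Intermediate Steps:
s(U) = 1
b = -8565
b/((M(0, -7)*s(2) + 48) - 1*211) + 22800/C = -8565/(((0 - 1*(-7))*1 + 48) - 1*211) + 22800/(-30610) = -8565/(((0 + 7)*1 + 48) - 211) + 22800*(-1/30610) = -8565/((7*1 + 48) - 211) - 2280/3061 = -8565/((7 + 48) - 211) - 2280/3061 = -8565/(55 - 211) - 2280/3061 = -8565/(-156) - 2280/3061 = -8565*(-1/156) - 2280/3061 = 2855/52 - 2280/3061 = 8620595/159172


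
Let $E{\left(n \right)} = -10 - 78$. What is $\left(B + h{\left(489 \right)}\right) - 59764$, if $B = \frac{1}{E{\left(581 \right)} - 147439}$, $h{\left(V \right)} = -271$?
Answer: $- \frac{8856783446}{147527} \approx -60035.0$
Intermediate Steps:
$E{\left(n \right)} = -88$ ($E{\left(n \right)} = -10 - 78 = -88$)
$B = - \frac{1}{147527}$ ($B = \frac{1}{-88 - 147439} = \frac{1}{-147527} = - \frac{1}{147527} \approx -6.7784 \cdot 10^{-6}$)
$\left(B + h{\left(489 \right)}\right) - 59764 = \left(- \frac{1}{147527} - 271\right) - 59764 = - \frac{39979818}{147527} - 59764 = - \frac{8856783446}{147527}$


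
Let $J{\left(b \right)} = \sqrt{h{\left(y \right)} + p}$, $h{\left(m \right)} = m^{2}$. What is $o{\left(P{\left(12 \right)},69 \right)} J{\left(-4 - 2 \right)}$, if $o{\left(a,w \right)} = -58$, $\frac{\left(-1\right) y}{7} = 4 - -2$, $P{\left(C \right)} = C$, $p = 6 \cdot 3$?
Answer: $- 522 \sqrt{22} \approx -2448.4$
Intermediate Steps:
$p = 18$
$y = -42$ ($y = - 7 \left(4 - -2\right) = - 7 \left(4 + 2\right) = \left(-7\right) 6 = -42$)
$J{\left(b \right)} = 9 \sqrt{22}$ ($J{\left(b \right)} = \sqrt{\left(-42\right)^{2} + 18} = \sqrt{1764 + 18} = \sqrt{1782} = 9 \sqrt{22}$)
$o{\left(P{\left(12 \right)},69 \right)} J{\left(-4 - 2 \right)} = - 58 \cdot 9 \sqrt{22} = - 522 \sqrt{22}$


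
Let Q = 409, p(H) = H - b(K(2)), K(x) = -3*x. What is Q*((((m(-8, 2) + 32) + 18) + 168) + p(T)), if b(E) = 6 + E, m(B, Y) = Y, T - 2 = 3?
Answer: 92025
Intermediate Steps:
T = 5 (T = 2 + 3 = 5)
p(H) = H (p(H) = H - (6 - 3*2) = H - (6 - 6) = H - 1*0 = H + 0 = H)
Q*((((m(-8, 2) + 32) + 18) + 168) + p(T)) = 409*((((2 + 32) + 18) + 168) + 5) = 409*(((34 + 18) + 168) + 5) = 409*((52 + 168) + 5) = 409*(220 + 5) = 409*225 = 92025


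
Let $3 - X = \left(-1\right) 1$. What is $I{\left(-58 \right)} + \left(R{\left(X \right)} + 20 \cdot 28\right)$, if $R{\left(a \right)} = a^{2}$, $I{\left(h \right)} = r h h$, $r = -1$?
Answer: $-2788$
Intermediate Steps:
$X = 4$ ($X = 3 - \left(-1\right) 1 = 3 - -1 = 3 + 1 = 4$)
$I{\left(h \right)} = - h^{2}$ ($I{\left(h \right)} = - h h = - h^{2}$)
$I{\left(-58 \right)} + \left(R{\left(X \right)} + 20 \cdot 28\right) = - \left(-58\right)^{2} + \left(4^{2} + 20 \cdot 28\right) = \left(-1\right) 3364 + \left(16 + 560\right) = -3364 + 576 = -2788$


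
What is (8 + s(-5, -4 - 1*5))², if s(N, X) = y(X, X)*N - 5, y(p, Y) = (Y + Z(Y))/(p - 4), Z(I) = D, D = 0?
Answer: 36/169 ≈ 0.21302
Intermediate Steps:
Z(I) = 0
y(p, Y) = Y/(-4 + p) (y(p, Y) = (Y + 0)/(p - 4) = Y/(-4 + p))
s(N, X) = -5 + N*X/(-4 + X) (s(N, X) = (X/(-4 + X))*N - 5 = N*X/(-4 + X) - 5 = -5 + N*X/(-4 + X))
(8 + s(-5, -4 - 1*5))² = (8 + (20 - 5*(-4 - 1*5) - 5*(-4 - 1*5))/(-4 + (-4 - 1*5)))² = (8 + (20 - 5*(-4 - 5) - 5*(-4 - 5))/(-4 + (-4 - 5)))² = (8 + (20 - 5*(-9) - 5*(-9))/(-4 - 9))² = (8 + (20 + 45 + 45)/(-13))² = (8 - 1/13*110)² = (8 - 110/13)² = (-6/13)² = 36/169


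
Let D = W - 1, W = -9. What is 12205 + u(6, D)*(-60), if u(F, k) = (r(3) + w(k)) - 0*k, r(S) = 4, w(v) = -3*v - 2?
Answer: 10285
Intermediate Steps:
w(v) = -2 - 3*v
D = -10 (D = -9 - 1 = -10)
u(F, k) = 2 - 3*k (u(F, k) = (4 + (-2 - 3*k)) - 0*k = (2 - 3*k) - 1*0 = (2 - 3*k) + 0 = 2 - 3*k)
12205 + u(6, D)*(-60) = 12205 + (2 - 3*(-10))*(-60) = 12205 + (2 + 30)*(-60) = 12205 + 32*(-60) = 12205 - 1920 = 10285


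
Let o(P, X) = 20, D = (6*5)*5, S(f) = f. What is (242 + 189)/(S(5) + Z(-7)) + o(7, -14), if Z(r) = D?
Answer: 3531/155 ≈ 22.781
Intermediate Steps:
D = 150 (D = 30*5 = 150)
Z(r) = 150
(242 + 189)/(S(5) + Z(-7)) + o(7, -14) = (242 + 189)/(5 + 150) + 20 = 431/155 + 20 = 3531/155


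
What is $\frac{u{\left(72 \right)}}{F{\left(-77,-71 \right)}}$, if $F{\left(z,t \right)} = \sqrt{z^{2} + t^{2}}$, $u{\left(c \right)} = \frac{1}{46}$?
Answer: $\frac{\sqrt{10970}}{504620} \approx 0.00020756$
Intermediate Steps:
$u{\left(c \right)} = \frac{1}{46}$
$F{\left(z,t \right)} = \sqrt{t^{2} + z^{2}}$
$\frac{u{\left(72 \right)}}{F{\left(-77,-71 \right)}} = \frac{1}{46 \sqrt{\left(-71\right)^{2} + \left(-77\right)^{2}}} = \frac{1}{46 \sqrt{5041 + 5929}} = \frac{1}{46 \sqrt{10970}} = \frac{\frac{1}{10970} \sqrt{10970}}{46} = \frac{\sqrt{10970}}{504620}$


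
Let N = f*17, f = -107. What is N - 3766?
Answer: -5585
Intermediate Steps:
N = -1819 (N = -107*17 = -1819)
N - 3766 = -1819 - 3766 = -5585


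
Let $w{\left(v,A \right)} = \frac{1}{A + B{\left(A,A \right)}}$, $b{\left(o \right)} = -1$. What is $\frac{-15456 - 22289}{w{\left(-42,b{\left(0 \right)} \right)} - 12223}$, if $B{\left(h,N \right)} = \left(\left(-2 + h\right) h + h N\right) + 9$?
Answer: $\frac{90588}{29335} \approx 3.0881$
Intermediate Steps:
$B{\left(h,N \right)} = 9 + N h + h \left(-2 + h\right)$ ($B{\left(h,N \right)} = \left(h \left(-2 + h\right) + N h\right) + 9 = \left(N h + h \left(-2 + h\right)\right) + 9 = 9 + N h + h \left(-2 + h\right)$)
$w{\left(v,A \right)} = \frac{1}{9 - A + 2 A^{2}}$ ($w{\left(v,A \right)} = \frac{1}{A + \left(9 + A^{2} - 2 A + A A\right)} = \frac{1}{A + \left(9 + A^{2} - 2 A + A^{2}\right)} = \frac{1}{A + \left(9 - 2 A + 2 A^{2}\right)} = \frac{1}{9 - A + 2 A^{2}}$)
$\frac{-15456 - 22289}{w{\left(-42,b{\left(0 \right)} \right)} - 12223} = \frac{-15456 - 22289}{\frac{1}{9 - -1 + 2 \left(-1\right)^{2}} - 12223} = - \frac{37745}{\frac{1}{9 + 1 + 2 \cdot 1} - 12223} = - \frac{37745}{\frac{1}{9 + 1 + 2} - 12223} = - \frac{37745}{\frac{1}{12} - 12223} = - \frac{37745}{- \frac{146675}{12}} = \left(-37745\right) \left(- \frac{12}{146675}\right) = \frac{90588}{29335}$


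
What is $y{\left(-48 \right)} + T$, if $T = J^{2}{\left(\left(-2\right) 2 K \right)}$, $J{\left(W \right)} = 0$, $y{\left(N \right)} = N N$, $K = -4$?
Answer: $2304$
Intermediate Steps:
$y{\left(N \right)} = N^{2}$
$T = 0$ ($T = 0^{2} = 0$)
$y{\left(-48 \right)} + T = \left(-48\right)^{2} + 0 = 2304 + 0 = 2304$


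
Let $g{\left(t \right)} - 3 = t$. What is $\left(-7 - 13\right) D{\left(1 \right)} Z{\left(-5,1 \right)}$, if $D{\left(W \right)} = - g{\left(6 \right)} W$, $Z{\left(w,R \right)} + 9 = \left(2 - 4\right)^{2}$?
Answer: $-900$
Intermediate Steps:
$g{\left(t \right)} = 3 + t$
$Z{\left(w,R \right)} = -5$ ($Z{\left(w,R \right)} = -9 + \left(2 - 4\right)^{2} = -9 + \left(-2\right)^{2} = -9 + 4 = -5$)
$D{\left(W \right)} = - 9 W$ ($D{\left(W \right)} = - (3 + 6) W = \left(-1\right) 9 W = - 9 W$)
$\left(-7 - 13\right) D{\left(1 \right)} Z{\left(-5,1 \right)} = \left(-7 - 13\right) \left(\left(-9\right) 1\right) \left(-5\right) = \left(-7 - 13\right) \left(-9\right) \left(-5\right) = \left(-20\right) \left(-9\right) \left(-5\right) = 180 \left(-5\right) = -900$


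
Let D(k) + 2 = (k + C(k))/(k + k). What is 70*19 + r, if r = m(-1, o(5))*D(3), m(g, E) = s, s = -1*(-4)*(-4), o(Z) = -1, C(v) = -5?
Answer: 4102/3 ≈ 1367.3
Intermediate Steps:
s = -16 (s = 4*(-4) = -16)
m(g, E) = -16
D(k) = -2 + (-5 + k)/(2*k) (D(k) = -2 + (k - 5)/(k + k) = -2 + (-5 + k)/((2*k)) = -2 + (-5 + k)*(1/(2*k)) = -2 + (-5 + k)/(2*k))
r = 112/3 (r = -8*(-5 - 3*3)/3 = -8*(-5 - 9)/3 = -8*(-14)/3 = -16*(-7/3) = 112/3 ≈ 37.333)
70*19 + r = 70*19 + 112/3 = 1330 + 112/3 = 4102/3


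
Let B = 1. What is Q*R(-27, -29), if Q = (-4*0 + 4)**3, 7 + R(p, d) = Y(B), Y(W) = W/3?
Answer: -1280/3 ≈ -426.67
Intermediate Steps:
Y(W) = W/3 (Y(W) = W*(1/3) = W/3)
R(p, d) = -20/3 (R(p, d) = -7 + (1/3)*1 = -7 + 1/3 = -20/3)
Q = 64 (Q = (0 + 4)**3 = 4**3 = 64)
Q*R(-27, -29) = 64*(-20/3) = -1280/3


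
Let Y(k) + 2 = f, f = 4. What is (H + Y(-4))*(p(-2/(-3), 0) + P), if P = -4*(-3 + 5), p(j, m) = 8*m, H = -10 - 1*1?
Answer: 72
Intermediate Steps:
H = -11 (H = -10 - 1 = -11)
Y(k) = 2 (Y(k) = -2 + 4 = 2)
P = -8 (P = -4*2 = -8)
(H + Y(-4))*(p(-2/(-3), 0) + P) = (-11 + 2)*(8*0 - 8) = -9*(0 - 8) = -9*(-8) = 72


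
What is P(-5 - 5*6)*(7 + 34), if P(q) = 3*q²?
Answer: 150675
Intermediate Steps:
P(-5 - 5*6)*(7 + 34) = (3*(-5 - 5*6)²)*(7 + 34) = (3*(-5 - 30)²)*41 = (3*(-35)²)*41 = (3*1225)*41 = 3675*41 = 150675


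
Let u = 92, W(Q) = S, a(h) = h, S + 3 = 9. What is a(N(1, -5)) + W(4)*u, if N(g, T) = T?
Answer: 547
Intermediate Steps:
S = 6 (S = -3 + 9 = 6)
W(Q) = 6
a(N(1, -5)) + W(4)*u = -5 + 6*92 = -5 + 552 = 547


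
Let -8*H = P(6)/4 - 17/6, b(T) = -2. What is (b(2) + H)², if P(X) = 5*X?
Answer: 961/144 ≈ 6.6736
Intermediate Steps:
H = -7/12 (H = -((5*6)/4 - 17/6)/8 = -(30*(¼) - 17*⅙)/8 = -(15/2 - 17/6)/8 = -⅛*14/3 = -7/12 ≈ -0.58333)
(b(2) + H)² = (-2 - 7/12)² = (-31/12)² = 961/144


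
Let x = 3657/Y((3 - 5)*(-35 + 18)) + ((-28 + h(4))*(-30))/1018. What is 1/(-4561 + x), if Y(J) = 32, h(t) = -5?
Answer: -16288/72412315 ≈ -0.00022493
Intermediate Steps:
x = 1877253/16288 (x = 3657/32 + ((-28 - 5)*(-30))/1018 = 3657*(1/32) - 33*(-30)*(1/1018) = 3657/32 + 990*(1/1018) = 3657/32 + 495/509 = 1877253/16288 ≈ 115.25)
1/(-4561 + x) = 1/(-4561 + 1877253/16288) = 1/(-72412315/16288) = -16288/72412315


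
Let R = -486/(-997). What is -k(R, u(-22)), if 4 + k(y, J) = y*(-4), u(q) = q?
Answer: 5932/997 ≈ 5.9499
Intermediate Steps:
R = 486/997 (R = -486*(-1/997) = 486/997 ≈ 0.48746)
k(y, J) = -4 - 4*y (k(y, J) = -4 + y*(-4) = -4 - 4*y)
-k(R, u(-22)) = -(-4 - 4*486/997) = -(-4 - 1944/997) = -1*(-5932/997) = 5932/997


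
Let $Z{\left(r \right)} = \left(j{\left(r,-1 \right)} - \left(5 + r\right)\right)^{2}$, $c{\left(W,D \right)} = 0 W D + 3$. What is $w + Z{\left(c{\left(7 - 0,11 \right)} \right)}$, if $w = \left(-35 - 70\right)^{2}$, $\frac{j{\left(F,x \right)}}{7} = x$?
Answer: $11250$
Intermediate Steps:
$j{\left(F,x \right)} = 7 x$
$c{\left(W,D \right)} = 3$ ($c{\left(W,D \right)} = 0 D + 3 = 0 + 3 = 3$)
$w = 11025$ ($w = \left(-105\right)^{2} = 11025$)
$Z{\left(r \right)} = \left(-12 - r\right)^{2}$ ($Z{\left(r \right)} = \left(7 \left(-1\right) - \left(5 + r\right)\right)^{2} = \left(-7 - \left(5 + r\right)\right)^{2} = \left(-12 - r\right)^{2}$)
$w + Z{\left(c{\left(7 - 0,11 \right)} \right)} = 11025 + \left(12 + 3\right)^{2} = 11025 + 15^{2} = 11025 + 225 = 11250$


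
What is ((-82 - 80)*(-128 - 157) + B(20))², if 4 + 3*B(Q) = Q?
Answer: 19189452676/9 ≈ 2.1322e+9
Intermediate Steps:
B(Q) = -4/3 + Q/3
((-82 - 80)*(-128 - 157) + B(20))² = ((-82 - 80)*(-128 - 157) + (-4/3 + (⅓)*20))² = (-162*(-285) + (-4/3 + 20/3))² = (46170 + 16/3)² = (138526/3)² = 19189452676/9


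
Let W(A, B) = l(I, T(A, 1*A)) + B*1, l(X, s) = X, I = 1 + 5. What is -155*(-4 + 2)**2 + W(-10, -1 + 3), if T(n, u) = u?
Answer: -612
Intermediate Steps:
I = 6
W(A, B) = 6 + B (W(A, B) = 6 + B*1 = 6 + B)
-155*(-4 + 2)**2 + W(-10, -1 + 3) = -155*(-4 + 2)**2 + (6 + (-1 + 3)) = -155*(-2)**2 + (6 + 2) = -155*4 + 8 = -620 + 8 = -612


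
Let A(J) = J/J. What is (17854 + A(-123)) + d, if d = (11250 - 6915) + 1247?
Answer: 23437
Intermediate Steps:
A(J) = 1
d = 5582 (d = 4335 + 1247 = 5582)
(17854 + A(-123)) + d = (17854 + 1) + 5582 = 17855 + 5582 = 23437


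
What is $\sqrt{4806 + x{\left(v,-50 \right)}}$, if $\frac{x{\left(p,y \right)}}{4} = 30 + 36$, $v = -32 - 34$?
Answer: $13 \sqrt{30} \approx 71.204$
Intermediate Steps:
$v = -66$
$x{\left(p,y \right)} = 264$ ($x{\left(p,y \right)} = 4 \left(30 + 36\right) = 4 \cdot 66 = 264$)
$\sqrt{4806 + x{\left(v,-50 \right)}} = \sqrt{4806 + 264} = \sqrt{5070} = 13 \sqrt{30}$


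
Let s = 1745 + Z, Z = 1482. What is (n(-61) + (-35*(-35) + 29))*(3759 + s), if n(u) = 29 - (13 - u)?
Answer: 8446074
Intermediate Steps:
s = 3227 (s = 1745 + 1482 = 3227)
n(u) = 16 + u (n(u) = 29 + (-13 + u) = 16 + u)
(n(-61) + (-35*(-35) + 29))*(3759 + s) = ((16 - 61) + (-35*(-35) + 29))*(3759 + 3227) = (-45 + (1225 + 29))*6986 = (-45 + 1254)*6986 = 1209*6986 = 8446074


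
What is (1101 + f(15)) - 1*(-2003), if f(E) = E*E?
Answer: 3329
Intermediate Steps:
f(E) = E²
(1101 + f(15)) - 1*(-2003) = (1101 + 15²) - 1*(-2003) = (1101 + 225) + 2003 = 1326 + 2003 = 3329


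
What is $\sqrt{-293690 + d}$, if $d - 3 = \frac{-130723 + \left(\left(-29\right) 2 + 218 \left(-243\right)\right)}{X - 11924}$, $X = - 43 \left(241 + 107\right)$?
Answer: $\frac{i \sqrt{53080086807322}}{13444} \approx 541.92 i$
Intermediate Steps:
$X = -14964$ ($X = \left(-43\right) 348 = -14964$)
$d = \frac{264419}{26888}$ ($d = 3 + \frac{-130723 + \left(\left(-29\right) 2 + 218 \left(-243\right)\right)}{-14964 - 11924} = 3 + \frac{-130723 - 53032}{-26888} = 3 + \left(-130723 - 53032\right) \left(- \frac{1}{26888}\right) = 3 - - \frac{183755}{26888} = 3 + \frac{183755}{26888} = \frac{264419}{26888} \approx 9.8341$)
$\sqrt{-293690 + d} = \sqrt{-293690 + \frac{264419}{26888}} = \sqrt{- \frac{7896472301}{26888}} = \frac{i \sqrt{53080086807322}}{13444}$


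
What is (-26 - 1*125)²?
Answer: 22801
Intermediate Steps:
(-26 - 1*125)² = (-26 - 125)² = (-151)² = 22801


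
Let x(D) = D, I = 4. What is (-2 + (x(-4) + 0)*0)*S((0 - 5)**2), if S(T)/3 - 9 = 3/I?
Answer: -117/2 ≈ -58.500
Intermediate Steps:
S(T) = 117/4 (S(T) = 27 + 3*(3/4) = 27 + 9/4 = 117/4)
(-2 + (x(-4) + 0)*0)*S((0 - 5)**2) = (-2 + (-4 + 0)*0)*(117/4) = (-2 - 4*0)*(117/4) = (-2 + 0)*(117/4) = -2*117/4 = -117/2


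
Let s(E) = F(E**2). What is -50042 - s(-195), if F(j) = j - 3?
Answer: -88064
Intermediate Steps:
F(j) = -3 + j
s(E) = -3 + E**2
-50042 - s(-195) = -50042 - (-3 + (-195)**2) = -50042 - (-3 + 38025) = -50042 - 1*38022 = -50042 - 38022 = -88064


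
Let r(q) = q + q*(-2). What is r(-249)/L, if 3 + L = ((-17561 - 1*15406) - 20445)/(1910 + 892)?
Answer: -116283/10303 ≈ -11.286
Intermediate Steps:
r(q) = -q (r(q) = q - 2*q = -q)
L = -10303/467 (L = -3 + ((-17561 - 1*15406) - 20445)/(1910 + 892) = -3 + ((-17561 - 15406) - 20445)/2802 = -3 + (-32967 - 20445)*(1/2802) = -3 - 53412*1/2802 = -3 - 8902/467 = -10303/467 ≈ -22.062)
r(-249)/L = (-1*(-249))/(-10303/467) = 249*(-467/10303) = -116283/10303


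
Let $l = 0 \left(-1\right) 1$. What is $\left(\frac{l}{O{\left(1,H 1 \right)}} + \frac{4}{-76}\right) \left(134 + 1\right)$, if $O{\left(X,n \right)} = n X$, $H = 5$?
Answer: $- \frac{135}{19} \approx -7.1053$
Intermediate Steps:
$O{\left(X,n \right)} = X n$
$l = 0$ ($l = 0 \cdot 1 = 0$)
$\left(\frac{l}{O{\left(1,H 1 \right)}} + \frac{4}{-76}\right) \left(134 + 1\right) = \left(\frac{0}{1 \cdot 5 \cdot 1} + \frac{4}{-76}\right) \left(134 + 1\right) = \left(\frac{0}{1 \cdot 5} + 4 \left(- \frac{1}{76}\right)\right) 135 = \left(\frac{0}{5} - \frac{1}{19}\right) 135 = \left(0 \cdot \frac{1}{5} - \frac{1}{19}\right) 135 = \left(0 - \frac{1}{19}\right) 135 = \left(- \frac{1}{19}\right) 135 = - \frac{135}{19}$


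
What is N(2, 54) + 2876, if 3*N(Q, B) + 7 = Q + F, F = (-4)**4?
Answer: 8879/3 ≈ 2959.7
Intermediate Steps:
F = 256
N(Q, B) = 83 + Q/3 (N(Q, B) = -7/3 + (Q + 256)/3 = -7/3 + (256 + Q)/3 = -7/3 + (256/3 + Q/3) = 83 + Q/3)
N(2, 54) + 2876 = (83 + (1/3)*2) + 2876 = (83 + 2/3) + 2876 = 251/3 + 2876 = 8879/3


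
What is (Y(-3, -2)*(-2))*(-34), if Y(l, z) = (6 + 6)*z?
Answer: -1632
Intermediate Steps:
Y(l, z) = 12*z
(Y(-3, -2)*(-2))*(-34) = ((12*(-2))*(-2))*(-34) = -24*(-2)*(-34) = 48*(-34) = -1632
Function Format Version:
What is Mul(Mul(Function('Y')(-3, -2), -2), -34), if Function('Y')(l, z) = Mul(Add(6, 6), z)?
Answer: -1632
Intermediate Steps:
Function('Y')(l, z) = Mul(12, z)
Mul(Mul(Function('Y')(-3, -2), -2), -34) = Mul(Mul(Mul(12, -2), -2), -34) = Mul(Mul(-24, -2), -34) = Mul(48, -34) = -1632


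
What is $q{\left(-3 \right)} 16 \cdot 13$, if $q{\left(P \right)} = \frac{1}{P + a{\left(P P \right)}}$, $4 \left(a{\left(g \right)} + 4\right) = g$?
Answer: $- \frac{832}{19} \approx -43.789$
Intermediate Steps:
$a{\left(g \right)} = -4 + \frac{g}{4}$
$q{\left(P \right)} = \frac{1}{-4 + P + \frac{P^{2}}{4}}$ ($q{\left(P \right)} = \frac{1}{P + \left(-4 + \frac{P P}{4}\right)} = \frac{1}{P + \left(-4 + \frac{P^{2}}{4}\right)} = \frac{1}{-4 + P + \frac{P^{2}}{4}}$)
$q{\left(-3 \right)} 16 \cdot 13 = \frac{4}{-16 + \left(-3\right)^{2} + 4 \left(-3\right)} 16 \cdot 13 = \frac{4}{-16 + 9 - 12} \cdot 16 \cdot 13 = \frac{4}{-19} \cdot 16 \cdot 13 = 4 \left(- \frac{1}{19}\right) 16 \cdot 13 = \left(- \frac{4}{19}\right) 16 \cdot 13 = \left(- \frac{64}{19}\right) 13 = - \frac{832}{19}$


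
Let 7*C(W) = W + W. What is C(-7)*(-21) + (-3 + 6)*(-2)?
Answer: 36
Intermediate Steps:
C(W) = 2*W/7 (C(W) = (W + W)/7 = (2*W)/7 = 2*W/7)
C(-7)*(-21) + (-3 + 6)*(-2) = ((2/7)*(-7))*(-21) + (-3 + 6)*(-2) = -2*(-21) + 3*(-2) = 42 - 6 = 36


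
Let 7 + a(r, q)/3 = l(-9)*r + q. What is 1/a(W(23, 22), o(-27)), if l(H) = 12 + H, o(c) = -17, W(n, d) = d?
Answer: 1/126 ≈ 0.0079365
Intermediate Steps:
a(r, q) = -21 + 3*q + 9*r (a(r, q) = -21 + 3*((12 - 9)*r + q) = -21 + 3*(3*r + q) = -21 + 3*(q + 3*r) = -21 + (3*q + 9*r) = -21 + 3*q + 9*r)
1/a(W(23, 22), o(-27)) = 1/(-21 + 3*(-17) + 9*22) = 1/(-21 - 51 + 198) = 1/126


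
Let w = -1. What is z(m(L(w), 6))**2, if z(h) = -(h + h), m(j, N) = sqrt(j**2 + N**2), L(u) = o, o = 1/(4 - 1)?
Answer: 1300/9 ≈ 144.44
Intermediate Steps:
o = 1/3 ≈ 0.33333
L(u) = 1/3
m(j, N) = sqrt(N**2 + j**2)
z(h) = -2*h
z(m(L(w), 6))**2 = (-2*sqrt(6**2 + (1/3)**2))**2 = (-2*sqrt(36 + 1/9))**2 = (-10*sqrt(13)/3)**2 = 1300/9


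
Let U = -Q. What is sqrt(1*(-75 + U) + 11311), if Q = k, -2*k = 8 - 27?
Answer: sqrt(44906)/2 ≈ 105.96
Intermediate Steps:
k = 19/2 (k = -(8 - 27)/2 = -1/2*(-19) = 19/2 ≈ 9.5000)
Q = 19/2 ≈ 9.5000
U = -19/2 (U = -1*19/2 = -19/2 ≈ -9.5000)
sqrt(1*(-75 + U) + 11311) = sqrt(1*(-75 - 19/2) + 11311) = sqrt(1*(-169/2) + 11311) = sqrt(-169/2 + 11311) = sqrt(22453/2) = sqrt(44906)/2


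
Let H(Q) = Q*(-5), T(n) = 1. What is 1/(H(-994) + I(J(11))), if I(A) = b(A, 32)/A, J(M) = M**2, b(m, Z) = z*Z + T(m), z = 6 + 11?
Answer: 121/601915 ≈ 0.00020103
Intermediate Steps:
z = 17
b(m, Z) = 1 + 17*Z (b(m, Z) = 17*Z + 1 = 1 + 17*Z)
H(Q) = -5*Q
I(A) = 545/A (I(A) = (1 + 17*32)/A = (1 + 544)/A = 545/A)
1/(H(-994) + I(J(11))) = 1/(-5*(-994) + 545/(11**2)) = 1/(4970 + 545/121) = 1/(601915/121) = 121/601915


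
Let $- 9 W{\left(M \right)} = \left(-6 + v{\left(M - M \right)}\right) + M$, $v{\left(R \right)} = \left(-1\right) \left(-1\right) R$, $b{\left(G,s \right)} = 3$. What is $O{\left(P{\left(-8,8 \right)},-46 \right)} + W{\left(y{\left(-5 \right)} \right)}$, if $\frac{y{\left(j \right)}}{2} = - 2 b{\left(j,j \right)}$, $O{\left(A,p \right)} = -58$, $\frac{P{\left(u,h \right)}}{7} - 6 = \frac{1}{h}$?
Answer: $-56$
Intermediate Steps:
$P{\left(u,h \right)} = 42 + \frac{7}{h}$
$y{\left(j \right)} = -12$ ($y{\left(j \right)} = 2 \left(\left(-2\right) 3\right) = 2 \left(-6\right) = -12$)
$v{\left(R \right)} = R$ ($v{\left(R \right)} = 1 R = R$)
$W{\left(M \right)} = \frac{2}{3} - \frac{M}{9}$ ($W{\left(M \right)} = - \frac{\left(-6 + \left(M - M\right)\right) + M}{9} = - \frac{\left(-6 + 0\right) + M}{9} = - \frac{-6 + M}{9} = \frac{2}{3} - \frac{M}{9}$)
$O{\left(P{\left(-8,8 \right)},-46 \right)} + W{\left(y{\left(-5 \right)} \right)} = -58 + \left(\frac{2}{3} - - \frac{4}{3}\right) = -58 + \left(\frac{2}{3} + \frac{4}{3}\right) = -58 + 2 = -56$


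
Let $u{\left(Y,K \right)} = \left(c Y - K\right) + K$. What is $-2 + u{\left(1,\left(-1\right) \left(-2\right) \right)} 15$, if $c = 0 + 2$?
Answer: $28$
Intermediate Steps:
$c = 2$
$u{\left(Y,K \right)} = 2 Y$ ($u{\left(Y,K \right)} = \left(2 Y - K\right) + K = \left(- K + 2 Y\right) + K = 2 Y$)
$-2 + u{\left(1,\left(-1\right) \left(-2\right) \right)} 15 = -2 + 2 \cdot 1 \cdot 15 = -2 + 2 \cdot 15 = -2 + 30 = 28$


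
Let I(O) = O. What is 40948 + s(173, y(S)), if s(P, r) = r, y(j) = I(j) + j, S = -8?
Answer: 40932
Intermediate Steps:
y(j) = 2*j (y(j) = j + j = 2*j)
40948 + s(173, y(S)) = 40948 + 2*(-8) = 40948 - 16 = 40932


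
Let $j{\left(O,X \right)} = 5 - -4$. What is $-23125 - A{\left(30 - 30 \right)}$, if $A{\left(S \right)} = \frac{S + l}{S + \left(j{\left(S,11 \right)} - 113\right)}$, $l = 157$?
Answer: $- \frac{2404843}{104} \approx -23124.0$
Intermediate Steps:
$j{\left(O,X \right)} = 9$ ($j{\left(O,X \right)} = 5 + 4 = 9$)
$A{\left(S \right)} = \frac{157 + S}{-104 + S}$ ($A{\left(S \right)} = \frac{S + 157}{S + \left(9 - 113\right)} = \frac{157 + S}{S + \left(9 - 113\right)} = \frac{157 + S}{S - 104} = \frac{157 + S}{-104 + S}$)
$-23125 - A{\left(30 - 30 \right)} = -23125 - \frac{157 + \left(30 - 30\right)}{-104 + \left(30 - 30\right)} = -23125 - \frac{157 + 0}{-104 + 0} = -23125 - \frac{1}{-104} \cdot 157 = -23125 - \left(- \frac{1}{104}\right) 157 = -23125 - - \frac{157}{104} = -23125 + \frac{157}{104} = - \frac{2404843}{104}$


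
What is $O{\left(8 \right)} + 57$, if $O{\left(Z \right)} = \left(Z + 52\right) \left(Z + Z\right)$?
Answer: $1017$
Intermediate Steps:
$O{\left(Z \right)} = 2 Z \left(52 + Z\right)$ ($O{\left(Z \right)} = \left(52 + Z\right) 2 Z = 2 Z \left(52 + Z\right)$)
$O{\left(8 \right)} + 57 = 2 \cdot 8 \left(52 + 8\right) + 57 = 2 \cdot 8 \cdot 60 + 57 = 960 + 57 = 1017$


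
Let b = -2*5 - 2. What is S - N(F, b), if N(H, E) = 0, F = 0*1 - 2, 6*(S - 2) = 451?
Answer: 463/6 ≈ 77.167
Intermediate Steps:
S = 463/6 (S = 2 + (⅙)*451 = 2 + 451/6 = 463/6 ≈ 77.167)
F = -2 (F = 0 - 2 = -2)
b = -12 (b = -10 - 2 = -12)
S - N(F, b) = 463/6 - 1*0 = 463/6 + 0 = 463/6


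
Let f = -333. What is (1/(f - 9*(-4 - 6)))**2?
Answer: 1/59049 ≈ 1.6935e-5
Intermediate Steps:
(1/(f - 9*(-4 - 6)))**2 = (1/(-333 - 9*(-4 - 6)))**2 = (1/(-333 - 9*(-10)))**2 = (1/(-333 + 90))**2 = (1/(-243))**2 = (-1/243)**2 = 1/59049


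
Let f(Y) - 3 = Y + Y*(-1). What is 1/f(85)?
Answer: 1/3 ≈ 0.33333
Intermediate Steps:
f(Y) = 3 (f(Y) = 3 + (Y + Y*(-1)) = 3 + (Y - Y) = 3 + 0 = 3)
1/f(85) = 1/3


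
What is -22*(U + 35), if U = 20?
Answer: -1210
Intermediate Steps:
-22*(U + 35) = -22*(20 + 35) = -22*55 = -1210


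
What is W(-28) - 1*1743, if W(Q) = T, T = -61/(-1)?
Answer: -1682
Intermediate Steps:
T = 61 (T = -61*(-1) = 61)
W(Q) = 61
W(-28) - 1*1743 = 61 - 1*1743 = 61 - 1743 = -1682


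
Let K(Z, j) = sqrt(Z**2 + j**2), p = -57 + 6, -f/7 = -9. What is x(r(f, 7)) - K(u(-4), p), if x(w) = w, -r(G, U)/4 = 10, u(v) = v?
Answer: -40 - sqrt(2617) ≈ -91.157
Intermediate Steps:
f = 63 (f = -7*(-9) = 63)
r(G, U) = -40 (r(G, U) = -4*10 = -40)
p = -51
x(r(f, 7)) - K(u(-4), p) = -40 - sqrt((-4)**2 + (-51)**2) = -40 - sqrt(16 + 2601) = -40 - sqrt(2617)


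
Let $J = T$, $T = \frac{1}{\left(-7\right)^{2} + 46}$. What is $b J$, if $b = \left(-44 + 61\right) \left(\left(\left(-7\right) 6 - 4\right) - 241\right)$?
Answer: $- \frac{4879}{95} \approx -51.358$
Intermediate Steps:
$T = \frac{1}{95}$ ($T = \frac{1}{49 + 46} = \frac{1}{95} \approx 0.010526$)
$J = \frac{1}{95} \approx 0.010526$
$b = -4879$ ($b = 17 \left(\left(-42 - 4\right) - 241\right) = 17 \left(-46 - 241\right) = 17 \left(-287\right) = -4879$)
$b J = \left(-4879\right) \frac{1}{95} = - \frac{4879}{95}$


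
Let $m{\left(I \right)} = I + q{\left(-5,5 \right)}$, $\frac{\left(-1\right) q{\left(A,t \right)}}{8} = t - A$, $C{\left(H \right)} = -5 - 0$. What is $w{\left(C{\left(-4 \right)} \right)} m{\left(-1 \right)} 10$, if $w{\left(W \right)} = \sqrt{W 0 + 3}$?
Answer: $- 810 \sqrt{3} \approx -1403.0$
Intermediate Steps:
$C{\left(H \right)} = -5$ ($C{\left(H \right)} = -5 + 0 = -5$)
$w{\left(W \right)} = \sqrt{3}$ ($w{\left(W \right)} = \sqrt{0 + 3} = \sqrt{3}$)
$q{\left(A,t \right)} = - 8 t + 8 A$ ($q{\left(A,t \right)} = - 8 \left(t - A\right) = - 8 t + 8 A$)
$m{\left(I \right)} = -80 + I$ ($m{\left(I \right)} = I + \left(\left(-8\right) 5 + 8 \left(-5\right)\right) = I - 80 = -80 + I$)
$w{\left(C{\left(-4 \right)} \right)} m{\left(-1 \right)} 10 = \sqrt{3} \left(-80 - 1\right) 10 = \sqrt{3} \left(-81\right) 10 = - 81 \sqrt{3} \cdot 10 = - 810 \sqrt{3}$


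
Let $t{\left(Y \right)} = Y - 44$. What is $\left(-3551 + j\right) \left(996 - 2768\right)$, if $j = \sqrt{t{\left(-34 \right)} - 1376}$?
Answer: $6292372 - 1772 i \sqrt{1454} \approx 6.2924 \cdot 10^{6} - 67569.0 i$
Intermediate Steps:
$t{\left(Y \right)} = -44 + Y$
$j = i \sqrt{1454}$ ($j = \sqrt{\left(-44 - 34\right) - 1376} = \sqrt{-78 - 1376} = \sqrt{-1454} = i \sqrt{1454} \approx 38.131 i$)
$\left(-3551 + j\right) \left(996 - 2768\right) = \left(-3551 + i \sqrt{1454}\right) \left(996 - 2768\right) = \left(-3551 + i \sqrt{1454}\right) \left(-1772\right) = 6292372 - 1772 i \sqrt{1454}$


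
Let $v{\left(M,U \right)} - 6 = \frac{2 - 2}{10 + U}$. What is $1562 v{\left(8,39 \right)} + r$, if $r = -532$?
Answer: $8840$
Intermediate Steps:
$v{\left(M,U \right)} = 6$ ($v{\left(M,U \right)} = 6 + \frac{2 - 2}{10 + U} = 6 + \frac{0}{10 + U} = 6 + 0 = 6$)
$1562 v{\left(8,39 \right)} + r = 1562 \cdot 6 - 532 = 9372 - 532 = 8840$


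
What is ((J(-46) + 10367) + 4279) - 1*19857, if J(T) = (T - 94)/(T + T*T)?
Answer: -1078691/207 ≈ -5211.1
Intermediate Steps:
J(T) = (-94 + T)/(T + T**2)
((J(-46) + 10367) + 4279) - 1*19857 = (((-94 - 46)/((-46)*(1 - 46)) + 10367) + 4279) - 1*19857 = ((-1/46*(-140)/(-45) + 10367) + 4279) - 19857 = ((-1/46*(-1/45)*(-140) + 10367) + 4279) - 19857 = ((-14/207 + 10367) + 4279) - 19857 = (2145955/207 + 4279) - 19857 = 3031708/207 - 19857 = -1078691/207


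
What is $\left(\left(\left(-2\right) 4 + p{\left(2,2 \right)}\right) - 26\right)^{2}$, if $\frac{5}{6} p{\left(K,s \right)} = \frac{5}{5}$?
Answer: $\frac{26896}{25} \approx 1075.8$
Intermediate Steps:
$p{\left(K,s \right)} = \frac{6}{5}$ ($p{\left(K,s \right)} = \frac{6 \cdot \frac{5}{5}}{5} = \frac{6 \cdot 5 \cdot \frac{1}{5}}{5} = \frac{6}{5} \cdot 1 = \frac{6}{5}$)
$\left(\left(\left(-2\right) 4 + p{\left(2,2 \right)}\right) - 26\right)^{2} = \left(\left(\left(-2\right) 4 + \frac{6}{5}\right) - 26\right)^{2} = \left(\left(-8 + \frac{6}{5}\right) - 26\right)^{2} = \left(- \frac{34}{5} - 26\right)^{2} = \left(- \frac{164}{5}\right)^{2} = \frac{26896}{25}$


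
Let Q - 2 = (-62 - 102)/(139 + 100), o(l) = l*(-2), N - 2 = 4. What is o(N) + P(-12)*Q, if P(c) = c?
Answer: -6636/239 ≈ -27.766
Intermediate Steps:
N = 6 (N = 2 + 4 = 6)
o(l) = -2*l
Q = 314/239 (Q = 2 + (-62 - 102)/(139 + 100) = 2 - 164/239 = 314/239 ≈ 1.3138)
o(N) + P(-12)*Q = -2*6 - 12*314/239 = -12 - 3768/239 = -6636/239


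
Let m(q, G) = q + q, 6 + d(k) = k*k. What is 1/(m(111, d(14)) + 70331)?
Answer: 1/70553 ≈ 1.4174e-5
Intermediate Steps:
d(k) = -6 + k² (d(k) = -6 + k*k = -6 + k²)
m(q, G) = 2*q
1/(m(111, d(14)) + 70331) = 1/(2*111 + 70331) = 1/(222 + 70331) = 1/70553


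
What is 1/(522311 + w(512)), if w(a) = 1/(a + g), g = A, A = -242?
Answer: 270/141023971 ≈ 1.9146e-6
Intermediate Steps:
g = -242
w(a) = 1/(-242 + a) (w(a) = 1/(a - 242) = 1/(-242 + a))
1/(522311 + w(512)) = 1/(522311 + 1/(-242 + 512)) = 1/(522311 + 1/270) = 1/(141023971/270) = 270/141023971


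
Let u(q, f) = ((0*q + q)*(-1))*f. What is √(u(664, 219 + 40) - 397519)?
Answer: I*√569495 ≈ 754.65*I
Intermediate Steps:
u(q, f) = -f*q (u(q, f) = ((0 + q)*(-1))*f = (q*(-1))*f = (-q)*f = -f*q)
√(u(664, 219 + 40) - 397519) = √(-1*(219 + 40)*664 - 397519) = √(-1*259*664 - 397519) = √(-171976 - 397519) = √(-569495) = I*√569495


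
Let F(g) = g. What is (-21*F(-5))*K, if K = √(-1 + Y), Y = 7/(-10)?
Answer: 21*I*√170/2 ≈ 136.9*I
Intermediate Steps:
Y = -7/10 (Y = 7*(-⅒) = -7/10 ≈ -0.70000)
K = I*√170/10 (K = √(-1 - 7/10) = √(-17/10) = I*√170/10 ≈ 1.3038*I)
(-21*F(-5))*K = (-21*(-5))*(I*√170/10) = 105*(I*√170/10) = 21*I*√170/2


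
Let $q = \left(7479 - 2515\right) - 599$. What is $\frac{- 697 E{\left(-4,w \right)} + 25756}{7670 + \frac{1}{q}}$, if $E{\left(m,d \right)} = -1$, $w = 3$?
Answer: $\frac{16495335}{4782793} \approx 3.4489$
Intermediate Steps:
$q = 4365$ ($q = \left(7479 + \left(-5102 + 2587\right)\right) - 599 = \left(7479 - 2515\right) - 599 = 4964 - 599 = 4365$)
$\frac{- 697 E{\left(-4,w \right)} + 25756}{7670 + \frac{1}{q}} = \frac{\left(-697\right) \left(-1\right) + 25756}{7670 + \frac{1}{4365}} = \frac{697 + 25756}{7670 + \frac{1}{4365}} = \frac{26453}{\frac{33479551}{4365}} = 26453 \cdot \frac{4365}{33479551} = \frac{16495335}{4782793}$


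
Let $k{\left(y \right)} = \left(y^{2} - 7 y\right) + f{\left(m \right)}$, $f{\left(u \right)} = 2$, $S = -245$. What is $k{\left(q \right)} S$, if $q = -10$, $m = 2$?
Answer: $-42140$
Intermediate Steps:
$k{\left(y \right)} = 2 + y^{2} - 7 y$ ($k{\left(y \right)} = \left(y^{2} - 7 y\right) + 2 = 2 + y^{2} - 7 y$)
$k{\left(q \right)} S = \left(2 + \left(-10\right)^{2} - -70\right) \left(-245\right) = \left(2 + 100 + 70\right) \left(-245\right) = 172 \left(-245\right) = -42140$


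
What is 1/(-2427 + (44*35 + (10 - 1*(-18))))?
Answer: -1/859 ≈ -0.0011641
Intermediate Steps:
1/(-2427 + (44*35 + (10 - 1*(-18)))) = 1/(-2427 + (1540 + (10 + 18))) = 1/(-2427 + (1540 + 28)) = 1/(-2427 + 1568) = 1/(-859) = -1/859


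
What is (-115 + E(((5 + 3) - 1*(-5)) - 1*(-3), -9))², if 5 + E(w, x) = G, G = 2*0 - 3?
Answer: 15129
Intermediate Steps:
G = -3 (G = 0 - 3 = -3)
E(w, x) = -8 (E(w, x) = -5 - 3 = -8)
(-115 + E(((5 + 3) - 1*(-5)) - 1*(-3), -9))² = (-115 - 8)² = (-123)² = 15129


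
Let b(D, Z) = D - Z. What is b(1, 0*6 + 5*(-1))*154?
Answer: 924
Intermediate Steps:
b(1, 0*6 + 5*(-1))*154 = (1 - (0*6 + 5*(-1)))*154 = (1 - (0 - 5))*154 = (1 - 1*(-5))*154 = (1 + 5)*154 = 6*154 = 924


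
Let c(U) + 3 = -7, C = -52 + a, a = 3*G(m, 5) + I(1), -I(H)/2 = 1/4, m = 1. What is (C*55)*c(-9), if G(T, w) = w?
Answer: 20625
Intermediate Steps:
I(H) = -½ (I(H) = -2/4 = -2*¼ = -½)
a = 29/2 (a = 3*5 - ½ = 15 - ½ = 29/2 ≈ 14.500)
C = -75/2 (C = -52 + 29/2 = -75/2 ≈ -37.500)
c(U) = -10 (c(U) = -3 - 7 = -10)
(C*55)*c(-9) = -75/2*55*(-10) = -4125/2*(-10) = 20625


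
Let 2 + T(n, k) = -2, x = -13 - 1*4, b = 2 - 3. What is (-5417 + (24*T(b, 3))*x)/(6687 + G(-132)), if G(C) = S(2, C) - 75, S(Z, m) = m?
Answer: -757/1296 ≈ -0.58410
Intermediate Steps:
b = -1
G(C) = -75 + C (G(C) = C - 75 = -75 + C)
x = -17 (x = -13 - 4 = -17)
T(n, k) = -4 (T(n, k) = -2 - 2 = -4)
(-5417 + (24*T(b, 3))*x)/(6687 + G(-132)) = (-5417 + (24*(-4))*(-17))/(6687 + (-75 - 132)) = (-5417 - 96*(-17))/(6687 - 207) = (-5417 + 1632)/6480 = -3785*1/6480 = -757/1296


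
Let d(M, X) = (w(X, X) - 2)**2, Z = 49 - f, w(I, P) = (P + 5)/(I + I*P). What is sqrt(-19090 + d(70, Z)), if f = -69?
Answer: 3*I*sqrt(418149077471)/14042 ≈ 138.15*I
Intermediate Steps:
w(I, P) = (5 + P)/(I + I*P)
Z = 118 (Z = 49 - 1*(-69) = 49 + 69 = 118)
d(M, X) = (-2 + (5 + X)/(X*(1 + X)))**2 (d(M, X) = ((5 + X)/(X*(1 + X)) - 2)**2 = (-2 + (5 + X)/(X*(1 + X)))**2)
sqrt(-19090 + d(70, Z)) = sqrt(-19090 + (-5 + 118 + 2*118**2)**2/(118**2*(1 + 118)**2)) = sqrt(-19090 + (1/13924)*(-5 + 118 + 2*13924)**2/119**2) = sqrt(-19090 + (1/13924)*(1/14161)*(-5 + 118 + 27848)**2) = sqrt(-19090 + (1/13924)*(1/14161)*27961**2) = sqrt(-19090 + (1/13924)*(1/14161)*781817521) = sqrt(-19090 + 781817521/197177764) = sqrt(-3763341697239/197177764) = 3*I*sqrt(418149077471)/14042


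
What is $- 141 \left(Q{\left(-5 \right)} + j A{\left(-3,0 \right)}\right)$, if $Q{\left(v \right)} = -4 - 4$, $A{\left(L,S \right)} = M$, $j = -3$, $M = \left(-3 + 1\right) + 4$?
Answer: $1974$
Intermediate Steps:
$M = 2$ ($M = -2 + 4 = 2$)
$A{\left(L,S \right)} = 2$
$Q{\left(v \right)} = -8$
$- 141 \left(Q{\left(-5 \right)} + j A{\left(-3,0 \right)}\right) = - 141 \left(-8 - 6\right) = \left(-141\right) \left(-14\right) = 1974$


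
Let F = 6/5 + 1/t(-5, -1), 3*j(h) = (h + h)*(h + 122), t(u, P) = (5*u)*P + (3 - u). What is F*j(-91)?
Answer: -1145326/495 ≈ -2313.8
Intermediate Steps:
t(u, P) = 3 - u + 5*P*u (t(u, P) = 5*P*u + (3 - u) = 3 - u + 5*P*u)
j(h) = 2*h*(122 + h)/3 (j(h) = ((h + h)*(h + 122))/3 = ((2*h)*(122 + h))/3 = (2*h*(122 + h))/3 = 2*h*(122 + h)/3)
F = 203/165 (F = 6/5 + 1/(3 - 1*(-5) + 5*(-1)*(-5)) = 6*(1/5) + 1/(3 + 5 + 25) = 6/5 + 1/33 = 203/165 ≈ 1.2303)
F*j(-91) = 203*((2/3)*(-91)*(122 - 91))/165 = 203*((2/3)*(-91)*31)/165 = (203/165)*(-5642/3) = -1145326/495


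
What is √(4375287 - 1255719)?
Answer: 4*√194973 ≈ 1766.2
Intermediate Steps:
√(4375287 - 1255719) = √3119568 = 4*√194973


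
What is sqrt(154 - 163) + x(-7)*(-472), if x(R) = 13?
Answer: -6136 + 3*I ≈ -6136.0 + 3.0*I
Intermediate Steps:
sqrt(154 - 163) + x(-7)*(-472) = sqrt(154 - 163) + 13*(-472) = sqrt(-9) - 6136 = 3*I - 6136 = -6136 + 3*I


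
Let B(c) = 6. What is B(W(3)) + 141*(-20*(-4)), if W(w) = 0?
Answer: 11286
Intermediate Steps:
B(W(3)) + 141*(-20*(-4)) = 6 + 141*(-20*(-4)) = 6 + 141*80 = 6 + 11280 = 11286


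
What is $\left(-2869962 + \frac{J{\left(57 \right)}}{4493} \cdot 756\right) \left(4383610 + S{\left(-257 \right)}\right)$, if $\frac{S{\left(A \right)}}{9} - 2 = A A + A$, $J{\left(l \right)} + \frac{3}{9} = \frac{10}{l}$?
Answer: $- \frac{1219060460438481432}{85367} \approx -1.428 \cdot 10^{13}$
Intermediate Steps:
$J{\left(l \right)} = - \frac{1}{3} + \frac{10}{l}$
$S{\left(A \right)} = 18 + 9 A + 9 A^{2}$ ($S{\left(A \right)} = 18 + 9 \left(A A + A\right) = 18 + 9 \left(A^{2} + A\right) = 18 + 9 \left(A + A^{2}\right) = 18 + \left(9 A + 9 A^{2}\right) = 18 + 9 A + 9 A^{2}$)
$\left(-2869962 + \frac{J{\left(57 \right)}}{4493} \cdot 756\right) \left(4383610 + S{\left(-257 \right)}\right) = \left(-2869962 + \frac{\frac{1}{3} \cdot \frac{1}{57} \left(30 - 57\right)}{4493} \cdot 756\right) \left(4383610 + \left(18 + 9 \left(-257\right) + 9 \left(-257\right)^{2}\right)\right) = \left(-2869962 + \frac{1}{3} \cdot \frac{1}{57} \left(30 - 57\right) \frac{1}{4493} \cdot 756\right) \left(4383610 + \left(18 - 2313 + 9 \cdot 66049\right)\right) = \left(-2869962 + \frac{1}{3} \cdot \frac{1}{57} \left(-27\right) \frac{1}{4493} \cdot 756\right) \left(4383610 + \left(18 - 2313 + 594441\right)\right) = \left(-2869962 + \left(- \frac{3}{19}\right) \frac{1}{4493} \cdot 756\right) \left(4383610 + 592146\right) = \left(-2869962 - \frac{2268}{85367}\right) 4975756 = \left(- \frac{245000048322}{85367}\right) 4975756 = - \frac{1219060460438481432}{85367}$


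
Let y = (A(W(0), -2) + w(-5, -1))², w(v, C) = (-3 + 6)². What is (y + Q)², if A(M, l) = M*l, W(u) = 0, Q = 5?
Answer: 7396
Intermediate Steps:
w(v, C) = 9 (w(v, C) = 3² = 9)
y = 81 (y = (0*(-2) + 9)² = (0 + 9)² = 9² = 81)
(y + Q)² = (81 + 5)² = 86² = 7396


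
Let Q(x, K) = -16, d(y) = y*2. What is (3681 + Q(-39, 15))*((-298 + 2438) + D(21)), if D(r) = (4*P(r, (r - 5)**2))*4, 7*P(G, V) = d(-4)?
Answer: 54432580/7 ≈ 7.7761e+6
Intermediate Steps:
d(y) = 2*y
P(G, V) = -8/7 (P(G, V) = (2*(-4))/7 = (1/7)*(-8) = -8/7)
D(r) = -128/7 (D(r) = (4*(-8/7))*4 = -32/7*4 = -128/7)
(3681 + Q(-39, 15))*((-298 + 2438) + D(21)) = (3681 - 16)*((-298 + 2438) - 128/7) = 3665*(2140 - 128/7) = 3665*(14852/7) = 54432580/7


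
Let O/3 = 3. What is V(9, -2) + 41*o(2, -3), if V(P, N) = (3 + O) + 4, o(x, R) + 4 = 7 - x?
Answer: 57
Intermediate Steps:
O = 9 (O = 3*3 = 9)
o(x, R) = 3 - x (o(x, R) = -4 + (7 - x) = 3 - x)
V(P, N) = 16 (V(P, N) = (3 + 9) + 4 = 12 + 4 = 16)
V(9, -2) + 41*o(2, -3) = 16 + 41*(3 - 1*2) = 16 + 41*(3 - 2) = 16 + 41*1 = 16 + 41 = 57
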